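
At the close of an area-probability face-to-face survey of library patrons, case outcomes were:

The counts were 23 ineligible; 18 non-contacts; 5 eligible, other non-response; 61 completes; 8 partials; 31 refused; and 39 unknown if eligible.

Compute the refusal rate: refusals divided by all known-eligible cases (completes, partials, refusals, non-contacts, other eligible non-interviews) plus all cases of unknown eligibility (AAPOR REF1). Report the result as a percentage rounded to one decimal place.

Numerator: 31
Denominator: 61 + 8 + 31 + 18 + 5 + 39 = 162
REF1 = 31 / 162 = 0.1914

19.1%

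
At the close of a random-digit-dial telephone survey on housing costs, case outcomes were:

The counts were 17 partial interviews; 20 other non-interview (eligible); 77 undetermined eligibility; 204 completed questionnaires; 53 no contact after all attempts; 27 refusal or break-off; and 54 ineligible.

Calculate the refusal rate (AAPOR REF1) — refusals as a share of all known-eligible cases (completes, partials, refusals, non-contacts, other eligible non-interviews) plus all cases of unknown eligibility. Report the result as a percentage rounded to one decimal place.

6.8%

Top: 27
Denominator: 204 + 17 + 27 + 53 + 20 + 77 = 398
REF1 = 27 / 398 = 0.0678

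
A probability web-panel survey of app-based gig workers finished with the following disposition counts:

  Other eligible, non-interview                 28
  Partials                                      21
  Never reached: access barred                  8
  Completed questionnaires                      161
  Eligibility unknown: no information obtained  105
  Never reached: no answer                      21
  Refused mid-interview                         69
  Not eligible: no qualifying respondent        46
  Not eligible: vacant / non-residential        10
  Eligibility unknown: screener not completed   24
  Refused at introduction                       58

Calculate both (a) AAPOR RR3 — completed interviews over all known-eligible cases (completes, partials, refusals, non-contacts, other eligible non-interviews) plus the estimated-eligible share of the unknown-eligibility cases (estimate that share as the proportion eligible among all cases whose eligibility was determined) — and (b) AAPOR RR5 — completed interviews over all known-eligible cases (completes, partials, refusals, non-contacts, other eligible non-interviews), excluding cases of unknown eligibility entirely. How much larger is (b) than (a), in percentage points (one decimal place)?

Declined to participate = 58 + 69 = 127
No answer / not reached = 21 + 8 = 29
Unknown eligibility = 24 + 105 = 129
Not eligible = 46 + 10 = 56
Num: 161
Determined eligible: 161 + 21 + 127 + 29 + 28 = 366
e = 366 / (366 + 56) = 366 / 422 = 0.8673
Eligible share of unknowns: 0.8673 × 129 = 111.88
Denom: 366 + 111.88 = 477.88
RR3 = 161 / 477.88 = 0.3369
Denom: 161 + 21 + 127 + 29 + 28 = 366
RR5 = 161 / 366 = 0.4399
Difference = 43.99 − 33.69 = 10.30 percentage points

10.3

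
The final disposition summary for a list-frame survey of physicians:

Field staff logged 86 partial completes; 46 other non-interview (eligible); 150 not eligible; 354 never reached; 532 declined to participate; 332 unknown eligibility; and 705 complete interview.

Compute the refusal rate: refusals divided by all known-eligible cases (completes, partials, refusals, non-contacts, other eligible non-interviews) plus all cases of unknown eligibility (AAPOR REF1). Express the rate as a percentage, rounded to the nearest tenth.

Numerator: 532
Base: 705 + 86 + 532 + 354 + 46 + 332 = 2055
REF1 = 532 / 2055 = 0.2589

25.9%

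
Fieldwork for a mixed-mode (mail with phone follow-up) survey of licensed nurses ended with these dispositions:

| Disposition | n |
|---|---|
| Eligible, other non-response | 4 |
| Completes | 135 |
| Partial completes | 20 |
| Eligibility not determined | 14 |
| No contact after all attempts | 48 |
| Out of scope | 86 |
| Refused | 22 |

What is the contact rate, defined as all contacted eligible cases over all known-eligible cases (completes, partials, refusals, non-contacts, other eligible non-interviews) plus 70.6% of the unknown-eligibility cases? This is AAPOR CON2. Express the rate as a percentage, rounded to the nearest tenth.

75.8%

Numerator: 135 + 20 + 22 + 4 = 181
Determined eligible: 135 + 20 + 22 + 48 + 4 = 229
e × U: 0.7060 × 14 = 9.88
Denominator: 229 + 9.88 = 238.88
CON2 = 181 / 238.88 = 0.7577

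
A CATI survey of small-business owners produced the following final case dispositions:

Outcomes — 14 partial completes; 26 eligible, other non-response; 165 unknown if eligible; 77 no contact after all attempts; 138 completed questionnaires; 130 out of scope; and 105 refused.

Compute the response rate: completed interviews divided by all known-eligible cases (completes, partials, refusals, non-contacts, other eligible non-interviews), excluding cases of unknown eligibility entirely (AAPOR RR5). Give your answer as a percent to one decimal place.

38.3%

Top: 138
Base: 138 + 14 + 105 + 77 + 26 = 360
RR5 = 138 / 360 = 0.3833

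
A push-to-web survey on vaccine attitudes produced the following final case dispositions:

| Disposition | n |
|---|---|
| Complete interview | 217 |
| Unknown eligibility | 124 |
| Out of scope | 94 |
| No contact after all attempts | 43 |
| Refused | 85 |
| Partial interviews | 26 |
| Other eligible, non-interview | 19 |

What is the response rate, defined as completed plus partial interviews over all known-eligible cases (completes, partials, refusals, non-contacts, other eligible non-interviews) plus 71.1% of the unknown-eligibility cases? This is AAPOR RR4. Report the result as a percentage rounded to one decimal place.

50.8%

Num → 217 + 26 = 243
Eligible (known) → 217 + 26 + 85 + 43 + 19 = 390
Estimated eligible among unknowns → 0.7110 × 124 = 88.16
Base → 390 + 88.16 = 478.16
RR4 = 243 / 478.16 = 0.5082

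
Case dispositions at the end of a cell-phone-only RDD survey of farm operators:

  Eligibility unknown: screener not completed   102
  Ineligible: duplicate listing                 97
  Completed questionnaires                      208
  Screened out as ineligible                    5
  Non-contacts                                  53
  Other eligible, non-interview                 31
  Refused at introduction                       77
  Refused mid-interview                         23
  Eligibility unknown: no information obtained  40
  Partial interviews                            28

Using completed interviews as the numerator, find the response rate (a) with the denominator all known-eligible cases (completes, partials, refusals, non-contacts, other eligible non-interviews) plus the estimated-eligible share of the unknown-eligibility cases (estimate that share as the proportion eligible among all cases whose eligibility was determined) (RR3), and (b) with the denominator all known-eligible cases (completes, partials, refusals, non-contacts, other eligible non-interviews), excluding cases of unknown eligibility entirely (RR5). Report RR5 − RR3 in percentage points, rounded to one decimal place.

Refusal or break-off = 77 + 23 = 100
Unknown if eligible = 102 + 40 = 142
Screened out, ineligible = 5 + 97 = 102
Top: 208
Known eligible: 208 + 28 + 100 + 53 + 31 = 420
e = 420 / (420 + 102) = 420 / 522 = 0.8046
Estimated eligible among unknowns: 0.8046 × 142 = 114.25
Denom: 420 + 114.25 = 534.25
RR3 = 208 / 534.25 = 0.3893
Denom: 208 + 28 + 100 + 53 + 31 = 420
RR5 = 208 / 420 = 0.4952
Difference = 49.52 − 38.93 = 10.59 percentage points

10.6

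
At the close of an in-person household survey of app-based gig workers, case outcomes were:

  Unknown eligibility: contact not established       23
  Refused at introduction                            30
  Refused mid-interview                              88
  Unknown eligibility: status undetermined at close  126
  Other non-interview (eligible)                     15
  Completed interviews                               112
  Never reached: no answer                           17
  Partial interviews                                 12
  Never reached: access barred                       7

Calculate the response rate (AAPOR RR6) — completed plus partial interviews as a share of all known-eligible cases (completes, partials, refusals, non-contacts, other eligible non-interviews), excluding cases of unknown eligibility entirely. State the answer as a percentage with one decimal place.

44.1%

Refusals = 30 + 88 = 118
Non-contacts = 17 + 7 = 24
Unknown if eligible = 23 + 126 = 149
Numerator = 112 + 12 = 124
Base = 112 + 12 + 118 + 24 + 15 = 281
RR6 = 124 / 281 = 0.4413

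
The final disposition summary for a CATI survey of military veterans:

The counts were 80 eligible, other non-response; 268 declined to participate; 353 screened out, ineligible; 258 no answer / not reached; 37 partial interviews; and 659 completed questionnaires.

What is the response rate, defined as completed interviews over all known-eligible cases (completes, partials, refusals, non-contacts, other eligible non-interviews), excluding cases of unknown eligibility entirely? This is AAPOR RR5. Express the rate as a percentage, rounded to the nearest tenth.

Numerator: 659
Denominator: 659 + 37 + 268 + 258 + 80 = 1302
RR5 = 659 / 1302 = 0.5061

50.6%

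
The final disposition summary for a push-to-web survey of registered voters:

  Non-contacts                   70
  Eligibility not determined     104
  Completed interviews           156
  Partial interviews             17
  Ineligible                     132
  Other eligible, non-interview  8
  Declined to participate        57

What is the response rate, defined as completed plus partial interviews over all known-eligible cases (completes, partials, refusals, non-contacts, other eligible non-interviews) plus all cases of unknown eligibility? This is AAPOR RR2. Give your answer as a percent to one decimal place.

42.0%

Num → 156 + 17 = 173
Denominator → 156 + 17 + 57 + 70 + 8 + 104 = 412
RR2 = 173 / 412 = 0.4199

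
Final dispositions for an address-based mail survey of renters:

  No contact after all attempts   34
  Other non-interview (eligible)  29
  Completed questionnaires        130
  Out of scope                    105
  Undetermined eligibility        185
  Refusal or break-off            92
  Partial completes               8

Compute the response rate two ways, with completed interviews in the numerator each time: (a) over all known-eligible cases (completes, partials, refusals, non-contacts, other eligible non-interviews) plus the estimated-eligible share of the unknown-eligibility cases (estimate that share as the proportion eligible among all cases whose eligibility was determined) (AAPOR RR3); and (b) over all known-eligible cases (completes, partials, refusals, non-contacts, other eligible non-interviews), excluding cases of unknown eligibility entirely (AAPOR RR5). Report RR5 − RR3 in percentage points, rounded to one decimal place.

14.1

Num → 130
Eligible (known) → 130 + 8 + 92 + 34 + 29 = 293
e = 293 / (293 + 105) = 293 / 398 = 0.7362
Eligible share of unknowns → 0.7362 × 185 = 136.20
Base → 293 + 136.20 = 429.20
RR3 = 130 / 429.20 = 0.3029
Base → 130 + 8 + 92 + 34 + 29 = 293
RR5 = 130 / 293 = 0.4437
Difference = 44.37 − 30.29 = 14.08 percentage points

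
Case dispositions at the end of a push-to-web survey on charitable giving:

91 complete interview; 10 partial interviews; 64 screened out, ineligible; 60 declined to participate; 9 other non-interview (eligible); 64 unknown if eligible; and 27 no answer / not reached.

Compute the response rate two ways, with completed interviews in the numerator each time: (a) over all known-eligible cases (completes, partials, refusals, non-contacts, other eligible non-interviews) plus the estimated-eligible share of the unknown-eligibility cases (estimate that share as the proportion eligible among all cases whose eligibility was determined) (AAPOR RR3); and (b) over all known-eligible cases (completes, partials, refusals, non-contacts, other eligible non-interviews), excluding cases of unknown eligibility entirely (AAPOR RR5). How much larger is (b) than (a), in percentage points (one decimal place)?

9.1

Num → 91
Known eligible → 91 + 10 + 60 + 27 + 9 = 197
e = 197 / (197 + 64) = 197 / 261 = 0.7548
e × U → 0.7548 × 64 = 48.31
Base → 197 + 48.31 = 245.31
RR3 = 91 / 245.31 = 0.3710
Base → 91 + 10 + 60 + 27 + 9 = 197
RR5 = 91 / 197 = 0.4619
Difference = 46.19 − 37.10 = 9.09 percentage points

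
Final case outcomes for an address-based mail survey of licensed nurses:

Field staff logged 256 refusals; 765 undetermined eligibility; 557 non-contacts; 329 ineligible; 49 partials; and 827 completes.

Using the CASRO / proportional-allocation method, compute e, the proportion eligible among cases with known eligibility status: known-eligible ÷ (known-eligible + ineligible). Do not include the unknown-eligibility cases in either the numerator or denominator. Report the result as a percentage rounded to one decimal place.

Eligible (known) = 827 + 49 + 256 + 557 = 1689
e = 1689 / (1689 + 329) = 1689 / 2018 = 0.8370

83.7%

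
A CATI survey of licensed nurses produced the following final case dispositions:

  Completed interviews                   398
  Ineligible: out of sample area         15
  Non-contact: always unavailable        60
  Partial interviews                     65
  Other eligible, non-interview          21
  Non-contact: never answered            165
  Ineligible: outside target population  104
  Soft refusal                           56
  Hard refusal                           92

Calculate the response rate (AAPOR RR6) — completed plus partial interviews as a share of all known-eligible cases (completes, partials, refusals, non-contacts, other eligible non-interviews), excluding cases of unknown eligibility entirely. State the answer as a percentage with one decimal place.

Declined to participate = 92 + 56 = 148
No answer / not reached = 165 + 60 = 225
Out of scope = 104 + 15 = 119
Top → 398 + 65 = 463
Denominator → 398 + 65 + 148 + 225 + 21 = 857
RR6 = 463 / 857 = 0.5403

54.0%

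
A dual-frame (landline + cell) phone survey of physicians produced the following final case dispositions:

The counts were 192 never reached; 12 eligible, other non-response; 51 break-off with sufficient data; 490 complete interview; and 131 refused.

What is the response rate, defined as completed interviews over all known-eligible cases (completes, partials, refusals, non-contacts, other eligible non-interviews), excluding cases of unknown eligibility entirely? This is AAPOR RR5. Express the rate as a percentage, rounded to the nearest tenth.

55.9%

Top: 490
Denom: 490 + 51 + 131 + 192 + 12 = 876
RR5 = 490 / 876 = 0.5594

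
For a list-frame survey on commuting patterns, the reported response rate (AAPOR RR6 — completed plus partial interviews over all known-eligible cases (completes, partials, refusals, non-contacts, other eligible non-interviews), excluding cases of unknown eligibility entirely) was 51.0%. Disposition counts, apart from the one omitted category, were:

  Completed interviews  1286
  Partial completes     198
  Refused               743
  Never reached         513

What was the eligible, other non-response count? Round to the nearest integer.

Top = 1286 + 198 = 1484
RR6 = 1484 / D = 0.510
D = 1484 / 0.510 = 2909.8
Remaining denominator categories sum to 2740
eligible, other non-response = 2909.8 − 2740 ≈ 170

170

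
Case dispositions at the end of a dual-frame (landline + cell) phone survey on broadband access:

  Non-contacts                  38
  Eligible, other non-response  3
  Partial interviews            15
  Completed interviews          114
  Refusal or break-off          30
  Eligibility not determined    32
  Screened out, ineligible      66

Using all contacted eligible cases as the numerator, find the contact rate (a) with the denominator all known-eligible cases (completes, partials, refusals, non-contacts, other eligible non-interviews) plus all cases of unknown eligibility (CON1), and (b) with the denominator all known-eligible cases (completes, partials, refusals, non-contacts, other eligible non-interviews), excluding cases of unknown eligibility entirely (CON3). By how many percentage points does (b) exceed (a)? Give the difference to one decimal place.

Top → 114 + 15 + 30 + 3 = 162
Denominator → 114 + 15 + 30 + 38 + 3 + 32 = 232
CON1 = 162 / 232 = 0.6983
Denominator → 114 + 15 + 30 + 38 + 3 = 200
CON3 = 162 / 200 = 0.8100
Difference = 81.00 − 69.83 = 11.17 percentage points

11.2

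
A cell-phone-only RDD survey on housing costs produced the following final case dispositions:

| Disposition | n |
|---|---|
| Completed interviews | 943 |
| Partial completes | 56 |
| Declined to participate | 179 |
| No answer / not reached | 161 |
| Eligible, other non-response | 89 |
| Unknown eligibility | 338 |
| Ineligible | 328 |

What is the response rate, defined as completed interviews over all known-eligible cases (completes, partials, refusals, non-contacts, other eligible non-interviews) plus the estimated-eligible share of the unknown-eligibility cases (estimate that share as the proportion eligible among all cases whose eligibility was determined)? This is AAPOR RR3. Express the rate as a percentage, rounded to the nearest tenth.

Top = 943
Eligible (known) = 943 + 56 + 179 + 161 + 89 = 1428
e = 1428 / (1428 + 328) = 1428 / 1756 = 0.8132
Estimated eligible among unknowns = 0.8132 × 338 = 274.86
Denominator = 1428 + 274.86 = 1702.86
RR3 = 943 / 1702.86 = 0.5538

55.4%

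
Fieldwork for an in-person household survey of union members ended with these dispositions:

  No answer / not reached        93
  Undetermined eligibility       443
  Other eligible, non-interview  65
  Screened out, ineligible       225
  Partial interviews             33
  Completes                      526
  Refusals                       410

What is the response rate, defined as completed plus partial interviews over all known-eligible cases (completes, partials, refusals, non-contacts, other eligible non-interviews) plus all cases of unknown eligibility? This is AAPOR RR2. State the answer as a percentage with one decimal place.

35.6%

Num → 526 + 33 = 559
Base → 526 + 33 + 410 + 93 + 65 + 443 = 1570
RR2 = 559 / 1570 = 0.3561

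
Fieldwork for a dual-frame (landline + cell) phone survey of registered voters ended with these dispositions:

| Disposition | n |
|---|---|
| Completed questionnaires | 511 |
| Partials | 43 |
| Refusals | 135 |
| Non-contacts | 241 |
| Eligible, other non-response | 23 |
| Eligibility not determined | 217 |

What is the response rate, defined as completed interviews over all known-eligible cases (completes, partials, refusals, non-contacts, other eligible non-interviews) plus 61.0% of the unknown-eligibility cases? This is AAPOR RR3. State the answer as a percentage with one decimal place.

47.1%

Numerator → 511
Eligible (known) → 511 + 43 + 135 + 241 + 23 = 953
e × U → 0.6100 × 217 = 132.37
Base → 953 + 132.37 = 1085.37
RR3 = 511 / 1085.37 = 0.4708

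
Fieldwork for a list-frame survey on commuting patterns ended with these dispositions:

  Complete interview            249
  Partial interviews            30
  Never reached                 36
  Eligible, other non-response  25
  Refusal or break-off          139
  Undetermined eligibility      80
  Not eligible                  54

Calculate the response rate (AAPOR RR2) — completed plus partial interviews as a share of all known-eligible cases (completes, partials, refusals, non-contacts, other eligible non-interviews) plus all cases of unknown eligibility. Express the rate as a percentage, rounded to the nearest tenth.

49.9%

Top: 249 + 30 = 279
Base: 249 + 30 + 139 + 36 + 25 + 80 = 559
RR2 = 279 / 559 = 0.4991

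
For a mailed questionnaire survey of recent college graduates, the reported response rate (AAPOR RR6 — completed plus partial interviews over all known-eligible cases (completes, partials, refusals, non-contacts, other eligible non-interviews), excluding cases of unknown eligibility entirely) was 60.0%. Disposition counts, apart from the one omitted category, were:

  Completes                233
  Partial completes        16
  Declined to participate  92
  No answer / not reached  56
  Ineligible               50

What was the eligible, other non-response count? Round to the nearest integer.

Numerator → 233 + 16 = 249
RR6 = 249 / D = 0.600
D = 249 / 0.600 = 415.0
Other denominator terms total 397
eligible, other non-response = 415.0 − 397 ≈ 18

18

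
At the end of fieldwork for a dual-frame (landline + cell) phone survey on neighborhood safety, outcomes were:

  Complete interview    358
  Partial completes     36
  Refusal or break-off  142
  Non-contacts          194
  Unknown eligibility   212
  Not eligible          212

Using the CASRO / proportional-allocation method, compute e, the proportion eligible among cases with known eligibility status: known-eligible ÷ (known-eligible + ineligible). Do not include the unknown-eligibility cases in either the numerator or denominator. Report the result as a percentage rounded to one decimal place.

77.5%

Known eligible = 358 + 36 + 142 + 194 = 730
e = 730 / (730 + 212) = 730 / 942 = 0.7749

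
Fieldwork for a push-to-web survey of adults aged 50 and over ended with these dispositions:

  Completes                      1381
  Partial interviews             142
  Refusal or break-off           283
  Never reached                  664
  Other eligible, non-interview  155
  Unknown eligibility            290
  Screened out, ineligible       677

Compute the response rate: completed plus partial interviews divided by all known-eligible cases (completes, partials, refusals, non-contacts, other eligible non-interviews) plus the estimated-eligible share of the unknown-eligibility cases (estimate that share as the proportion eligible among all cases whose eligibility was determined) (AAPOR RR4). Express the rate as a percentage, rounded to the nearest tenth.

Numerator = 1381 + 142 = 1523
Determined eligible = 1381 + 142 + 283 + 664 + 155 = 2625
e = 2625 / (2625 + 677) = 2625 / 3302 = 0.7950
Eligible share of unknowns = 0.7950 × 290 = 230.55
Denominator = 2625 + 230.55 = 2855.55
RR4 = 1523 / 2855.55 = 0.5333

53.3%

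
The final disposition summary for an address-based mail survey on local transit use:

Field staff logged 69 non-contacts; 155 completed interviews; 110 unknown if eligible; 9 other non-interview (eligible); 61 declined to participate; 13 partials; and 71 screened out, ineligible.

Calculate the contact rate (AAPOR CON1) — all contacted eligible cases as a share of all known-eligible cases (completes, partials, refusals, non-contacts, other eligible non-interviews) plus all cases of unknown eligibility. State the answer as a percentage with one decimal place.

Numerator = 155 + 13 + 61 + 9 = 238
Denom = 155 + 13 + 61 + 69 + 9 + 110 = 417
CON1 = 238 / 417 = 0.5707

57.1%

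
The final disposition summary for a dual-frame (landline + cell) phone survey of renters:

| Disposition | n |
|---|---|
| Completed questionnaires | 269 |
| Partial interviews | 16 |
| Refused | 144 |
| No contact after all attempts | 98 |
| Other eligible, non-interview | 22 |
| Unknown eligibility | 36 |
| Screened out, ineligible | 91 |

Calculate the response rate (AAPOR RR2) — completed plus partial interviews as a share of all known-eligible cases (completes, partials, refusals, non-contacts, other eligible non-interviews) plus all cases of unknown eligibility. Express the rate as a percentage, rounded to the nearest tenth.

48.7%

Num: 269 + 16 = 285
Base: 269 + 16 + 144 + 98 + 22 + 36 = 585
RR2 = 285 / 585 = 0.4872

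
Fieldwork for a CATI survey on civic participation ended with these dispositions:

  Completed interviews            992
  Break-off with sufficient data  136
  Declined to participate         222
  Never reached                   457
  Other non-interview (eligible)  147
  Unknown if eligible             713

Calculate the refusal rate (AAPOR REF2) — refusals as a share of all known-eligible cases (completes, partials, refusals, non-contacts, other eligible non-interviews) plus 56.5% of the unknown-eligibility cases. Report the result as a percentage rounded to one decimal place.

9.4%

Top: 222
Determined eligible: 992 + 136 + 222 + 457 + 147 = 1954
Estimated eligible among unknowns: 0.5650 × 713 = 402.84
Base: 1954 + 402.84 = 2356.84
REF2 = 222 / 2356.84 = 0.0942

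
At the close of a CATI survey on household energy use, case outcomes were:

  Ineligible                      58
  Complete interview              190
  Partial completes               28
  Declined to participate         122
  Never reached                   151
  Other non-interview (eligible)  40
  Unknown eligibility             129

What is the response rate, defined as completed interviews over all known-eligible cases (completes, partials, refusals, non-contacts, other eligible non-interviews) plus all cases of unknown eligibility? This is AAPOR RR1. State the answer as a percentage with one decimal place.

Top → 190
Base → 190 + 28 + 122 + 151 + 40 + 129 = 660
RR1 = 190 / 660 = 0.2879

28.8%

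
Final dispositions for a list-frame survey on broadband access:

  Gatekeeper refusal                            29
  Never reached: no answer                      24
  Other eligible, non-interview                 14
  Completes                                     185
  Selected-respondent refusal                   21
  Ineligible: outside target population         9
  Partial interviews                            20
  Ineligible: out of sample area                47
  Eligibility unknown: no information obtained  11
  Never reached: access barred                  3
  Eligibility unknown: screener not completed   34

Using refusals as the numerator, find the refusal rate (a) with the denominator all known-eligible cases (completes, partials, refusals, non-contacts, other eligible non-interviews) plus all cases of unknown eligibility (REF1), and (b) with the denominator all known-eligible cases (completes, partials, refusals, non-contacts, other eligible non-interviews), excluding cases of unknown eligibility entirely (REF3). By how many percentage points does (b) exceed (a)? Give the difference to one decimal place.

Refusals = 29 + 21 = 50
Never reached = 24 + 3 = 27
Eligibility not determined = 34 + 11 = 45
Out of scope = 9 + 47 = 56
Numerator = 50
Denom = 185 + 20 + 50 + 27 + 14 + 45 = 341
REF1 = 50 / 341 = 0.1466
Denom = 185 + 20 + 50 + 27 + 14 = 296
REF3 = 50 / 296 = 0.1689
Difference = 16.89 − 14.66 = 2.23 percentage points

2.2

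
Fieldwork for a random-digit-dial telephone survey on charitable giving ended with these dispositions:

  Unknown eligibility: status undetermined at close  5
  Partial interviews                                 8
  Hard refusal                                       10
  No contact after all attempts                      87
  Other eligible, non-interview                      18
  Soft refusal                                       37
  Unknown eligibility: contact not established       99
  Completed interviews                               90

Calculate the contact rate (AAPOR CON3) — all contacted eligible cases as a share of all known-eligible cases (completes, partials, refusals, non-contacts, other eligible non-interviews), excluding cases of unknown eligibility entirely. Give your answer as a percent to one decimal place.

65.2%

Refusals = 10 + 37 = 47
Unknown if eligible = 99 + 5 = 104
Num: 90 + 8 + 47 + 18 = 163
Denom: 90 + 8 + 47 + 87 + 18 = 250
CON3 = 163 / 250 = 0.6520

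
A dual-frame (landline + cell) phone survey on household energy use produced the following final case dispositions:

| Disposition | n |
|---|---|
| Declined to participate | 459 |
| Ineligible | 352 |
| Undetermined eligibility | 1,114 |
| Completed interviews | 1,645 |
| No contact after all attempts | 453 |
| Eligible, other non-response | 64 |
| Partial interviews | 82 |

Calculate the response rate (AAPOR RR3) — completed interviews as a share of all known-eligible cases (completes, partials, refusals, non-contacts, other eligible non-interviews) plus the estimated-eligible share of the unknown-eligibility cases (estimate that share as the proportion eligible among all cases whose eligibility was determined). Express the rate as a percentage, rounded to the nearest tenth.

Numerator = 1645
Eligible (known) = 1645 + 82 + 459 + 453 + 64 = 2703
e = 2703 / (2703 + 352) = 2703 / 3055 = 0.8848
e × U = 0.8848 × 1114 = 985.67
Denominator = 2703 + 985.67 = 3688.67
RR3 = 1645 / 3688.67 = 0.4460

44.6%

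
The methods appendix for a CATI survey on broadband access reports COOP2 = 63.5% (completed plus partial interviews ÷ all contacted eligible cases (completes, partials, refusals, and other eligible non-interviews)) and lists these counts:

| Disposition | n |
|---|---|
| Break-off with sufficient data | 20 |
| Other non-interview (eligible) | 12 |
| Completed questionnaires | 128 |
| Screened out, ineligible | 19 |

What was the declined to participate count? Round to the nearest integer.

Numerator → 128 + 20 = 148
COOP2 = 148 / D = 0.635
D = 148 / 0.635 = 233.1
Remaining denominator categories sum to 160
declined to participate = 233.1 − 160 ≈ 73

73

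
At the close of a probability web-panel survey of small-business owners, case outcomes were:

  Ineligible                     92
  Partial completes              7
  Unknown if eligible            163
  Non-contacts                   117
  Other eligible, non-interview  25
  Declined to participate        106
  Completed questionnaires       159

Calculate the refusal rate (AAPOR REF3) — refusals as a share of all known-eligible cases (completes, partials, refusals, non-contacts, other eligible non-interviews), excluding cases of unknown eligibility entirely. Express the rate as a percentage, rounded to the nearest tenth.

Numerator → 106
Denom → 159 + 7 + 106 + 117 + 25 = 414
REF3 = 106 / 414 = 0.2560

25.6%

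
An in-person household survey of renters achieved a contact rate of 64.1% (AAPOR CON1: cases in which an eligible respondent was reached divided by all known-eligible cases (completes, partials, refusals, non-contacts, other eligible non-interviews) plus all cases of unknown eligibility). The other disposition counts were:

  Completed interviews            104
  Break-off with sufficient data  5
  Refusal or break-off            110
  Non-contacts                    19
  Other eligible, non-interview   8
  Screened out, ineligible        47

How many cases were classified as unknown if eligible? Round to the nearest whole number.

108

Numerator → 104 + 5 + 110 + 8 = 227
CON1 = 227 / D = 0.641
D = 227 / 0.641 = 354.1
Remaining denominator categories sum to 246
unknown if eligible = 354.1 − 246 ≈ 108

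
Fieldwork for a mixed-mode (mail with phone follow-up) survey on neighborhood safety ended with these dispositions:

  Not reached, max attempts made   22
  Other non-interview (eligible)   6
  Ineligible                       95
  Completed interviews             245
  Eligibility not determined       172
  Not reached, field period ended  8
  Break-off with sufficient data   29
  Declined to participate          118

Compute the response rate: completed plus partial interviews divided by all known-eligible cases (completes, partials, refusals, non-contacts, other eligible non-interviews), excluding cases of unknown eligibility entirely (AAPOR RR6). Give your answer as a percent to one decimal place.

Non-contacts = 8 + 22 = 30
Numerator: 245 + 29 = 274
Base: 245 + 29 + 118 + 30 + 6 = 428
RR6 = 274 / 428 = 0.6402

64.0%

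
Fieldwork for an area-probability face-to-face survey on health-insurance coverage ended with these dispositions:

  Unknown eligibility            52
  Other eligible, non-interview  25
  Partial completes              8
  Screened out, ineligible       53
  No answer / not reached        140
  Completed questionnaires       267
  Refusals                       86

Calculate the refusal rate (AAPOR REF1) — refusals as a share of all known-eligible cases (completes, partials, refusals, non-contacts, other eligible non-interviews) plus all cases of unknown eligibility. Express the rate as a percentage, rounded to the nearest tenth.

14.9%

Top → 86
Denominator → 267 + 8 + 86 + 140 + 25 + 52 = 578
REF1 = 86 / 578 = 0.1488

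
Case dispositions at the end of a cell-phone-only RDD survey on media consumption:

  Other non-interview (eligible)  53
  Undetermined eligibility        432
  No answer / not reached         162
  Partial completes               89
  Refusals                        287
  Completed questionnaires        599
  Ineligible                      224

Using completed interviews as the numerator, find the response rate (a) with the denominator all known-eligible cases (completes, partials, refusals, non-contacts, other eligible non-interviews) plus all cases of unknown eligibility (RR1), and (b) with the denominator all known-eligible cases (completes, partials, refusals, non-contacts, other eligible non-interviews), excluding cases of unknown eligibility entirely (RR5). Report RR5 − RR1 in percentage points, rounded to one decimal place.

13.4

Numerator: 599
Base: 599 + 89 + 287 + 162 + 53 + 432 = 1622
RR1 = 599 / 1622 = 0.3693
Base: 599 + 89 + 287 + 162 + 53 = 1190
RR5 = 599 / 1190 = 0.5034
Difference = 50.34 − 36.93 = 13.41 percentage points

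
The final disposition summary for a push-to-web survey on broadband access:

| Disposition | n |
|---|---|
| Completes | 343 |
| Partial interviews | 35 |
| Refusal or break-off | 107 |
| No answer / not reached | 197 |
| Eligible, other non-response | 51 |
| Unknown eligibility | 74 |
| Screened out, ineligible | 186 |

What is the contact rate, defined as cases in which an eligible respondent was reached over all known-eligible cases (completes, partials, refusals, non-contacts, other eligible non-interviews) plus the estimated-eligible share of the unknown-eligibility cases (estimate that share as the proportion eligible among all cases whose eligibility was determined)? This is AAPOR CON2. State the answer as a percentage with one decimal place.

67.7%

Numerator = 343 + 35 + 107 + 51 = 536
Determined eligible = 343 + 35 + 107 + 197 + 51 = 733
e = 733 / (733 + 186) = 733 / 919 = 0.7976
e × U = 0.7976 × 74 = 59.02
Base = 733 + 59.02 = 792.02
CON2 = 536 / 792.02 = 0.6768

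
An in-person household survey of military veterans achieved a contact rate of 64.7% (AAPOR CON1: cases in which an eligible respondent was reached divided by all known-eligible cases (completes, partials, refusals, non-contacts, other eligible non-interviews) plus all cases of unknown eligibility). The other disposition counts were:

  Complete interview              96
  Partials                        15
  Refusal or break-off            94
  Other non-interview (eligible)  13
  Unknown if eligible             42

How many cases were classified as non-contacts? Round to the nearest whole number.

77

Numerator = 96 + 15 + 94 + 13 = 218
CON1 = 218 / D = 0.647
D = 218 / 0.647 = 336.9
Other denominator terms total 260
non-contacts = 336.9 − 260 ≈ 77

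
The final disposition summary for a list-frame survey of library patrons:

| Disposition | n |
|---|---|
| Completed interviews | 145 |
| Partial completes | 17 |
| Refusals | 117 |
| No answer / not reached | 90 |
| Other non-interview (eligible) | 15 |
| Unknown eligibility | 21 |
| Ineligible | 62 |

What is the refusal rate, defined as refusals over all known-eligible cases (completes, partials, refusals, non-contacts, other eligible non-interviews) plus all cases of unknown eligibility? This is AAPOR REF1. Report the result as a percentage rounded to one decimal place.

28.9%

Num: 117
Base: 145 + 17 + 117 + 90 + 15 + 21 = 405
REF1 = 117 / 405 = 0.2889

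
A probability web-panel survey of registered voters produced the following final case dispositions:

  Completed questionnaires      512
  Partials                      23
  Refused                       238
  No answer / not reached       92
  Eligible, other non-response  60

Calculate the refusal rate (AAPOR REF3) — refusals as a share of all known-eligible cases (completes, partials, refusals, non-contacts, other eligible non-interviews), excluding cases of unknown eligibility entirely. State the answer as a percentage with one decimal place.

Num → 238
Base → 512 + 23 + 238 + 92 + 60 = 925
REF3 = 238 / 925 = 0.2573

25.7%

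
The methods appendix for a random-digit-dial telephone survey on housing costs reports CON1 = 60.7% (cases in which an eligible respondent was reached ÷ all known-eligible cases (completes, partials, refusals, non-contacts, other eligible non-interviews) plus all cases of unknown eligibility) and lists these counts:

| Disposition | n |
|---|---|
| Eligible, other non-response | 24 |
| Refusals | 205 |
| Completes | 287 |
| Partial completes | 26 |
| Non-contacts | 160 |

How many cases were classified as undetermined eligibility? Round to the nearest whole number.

191

Top → 287 + 26 + 205 + 24 = 542
CON1 = 542 / D = 0.607
D = 542 / 0.607 = 892.9
Other denominator terms total 702
undetermined eligibility = 892.9 − 702 ≈ 191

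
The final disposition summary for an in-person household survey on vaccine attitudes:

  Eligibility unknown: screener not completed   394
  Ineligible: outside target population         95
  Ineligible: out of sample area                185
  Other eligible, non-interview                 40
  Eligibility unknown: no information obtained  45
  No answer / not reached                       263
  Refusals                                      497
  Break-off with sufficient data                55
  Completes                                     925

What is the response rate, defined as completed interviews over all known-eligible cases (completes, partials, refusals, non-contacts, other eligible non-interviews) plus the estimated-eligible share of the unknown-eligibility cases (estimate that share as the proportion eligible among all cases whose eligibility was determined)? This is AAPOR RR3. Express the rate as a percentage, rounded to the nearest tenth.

42.8%

Eligibility not determined = 394 + 45 = 439
Ineligible = 95 + 185 = 280
Numerator = 925
Determined eligible = 925 + 55 + 497 + 263 + 40 = 1780
e = 1780 / (1780 + 280) = 1780 / 2060 = 0.8641
e × U = 0.8641 × 439 = 379.34
Denominator = 1780 + 379.34 = 2159.34
RR3 = 925 / 2159.34 = 0.4284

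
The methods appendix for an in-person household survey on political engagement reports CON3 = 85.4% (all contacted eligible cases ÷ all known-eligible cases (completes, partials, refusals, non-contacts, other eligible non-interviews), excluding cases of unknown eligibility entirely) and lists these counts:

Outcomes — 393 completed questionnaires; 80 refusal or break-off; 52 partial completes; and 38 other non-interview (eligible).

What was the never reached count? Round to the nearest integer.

Num → 393 + 52 + 80 + 38 = 563
CON3 = 563 / D = 0.854
D = 563 / 0.854 = 659.3
Remaining denominator categories sum to 563
never reached = 659.3 − 563 ≈ 96

96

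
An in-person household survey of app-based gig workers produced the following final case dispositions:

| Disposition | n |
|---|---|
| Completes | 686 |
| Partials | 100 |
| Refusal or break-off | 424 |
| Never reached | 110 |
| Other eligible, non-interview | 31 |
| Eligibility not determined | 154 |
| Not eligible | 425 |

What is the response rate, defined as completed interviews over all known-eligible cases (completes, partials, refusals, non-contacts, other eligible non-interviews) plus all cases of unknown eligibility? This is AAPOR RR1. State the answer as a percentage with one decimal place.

45.6%

Numerator = 686
Base = 686 + 100 + 424 + 110 + 31 + 154 = 1505
RR1 = 686 / 1505 = 0.4558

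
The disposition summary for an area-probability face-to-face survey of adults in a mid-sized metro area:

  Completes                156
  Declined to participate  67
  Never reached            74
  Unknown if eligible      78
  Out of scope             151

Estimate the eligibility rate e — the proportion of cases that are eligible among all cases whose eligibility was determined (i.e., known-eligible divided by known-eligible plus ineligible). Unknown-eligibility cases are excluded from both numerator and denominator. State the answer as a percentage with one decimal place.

66.3%

Known eligible = 156 + 67 + 74 = 297
e = 297 / (297 + 151) = 297 / 448 = 0.6629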